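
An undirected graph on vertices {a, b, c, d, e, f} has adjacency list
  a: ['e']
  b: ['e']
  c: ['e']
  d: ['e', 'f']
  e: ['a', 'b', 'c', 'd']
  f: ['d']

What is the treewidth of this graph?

1

A width-1 tree decomposition is:
Bags: B1 = {b, e}  B2 = {a, e}  B3 = {d, e}  B4 = {c, e}  B5 = {d, f}
Tree: B1–B2, B2–B3, B1–B4, B3–B5
Each bag holds 2 vertices, so the decomposition has width 1, which upper-bounds the treewidth. Since G has at least one edge (e.g. e–b), it is not an edgeless graph, so tw(G) ≥ 1. Hence tw(G) = 1 exactly.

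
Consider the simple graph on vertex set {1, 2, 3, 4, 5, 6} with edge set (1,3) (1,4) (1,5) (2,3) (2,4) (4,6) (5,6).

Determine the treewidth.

A width-2 tree decomposition is:
Bags: B1 = {2, 3, 4}  B2 = {1, 3, 4}  B3 = {1, 4, 6}  B4 = {1, 5, 6}
Tree: B1–B2, B2–B3, B3–B4
The largest bag has 3 vertices, giving width 2; this decomposition certifies tw(G) ≤ 2. For the lower bound, G contains the cycle 2–3–1–4–2, so G is not a forest; only forests have treewidth ≤ 1, hence tw(G) ≥ 2. The upper and lower bounds meet at 2, so that is the treewidth.

2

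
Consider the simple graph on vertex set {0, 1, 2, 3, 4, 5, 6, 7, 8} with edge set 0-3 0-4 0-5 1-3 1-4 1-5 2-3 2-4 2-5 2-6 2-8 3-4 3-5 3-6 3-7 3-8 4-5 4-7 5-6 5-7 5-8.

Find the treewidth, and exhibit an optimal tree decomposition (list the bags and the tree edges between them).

Every bag has size at most 4, so the width is 4 − 1 = 3 and tw(G) ≤ 3. Conversely, {2, 3, 5, 8} is a clique of size 4, and the vertices of any clique must share a bag in every tree decomposition; so some bag has ≥ 4 vertices and tw(G) ≥ 3. The upper and lower bounds meet at 3, so that is the treewidth.

Treewidth 3.
One such decomposition:
Bags: B1 = {2, 3, 5, 8}  B2 = {2, 3, 5, 6}  B3 = {2, 3, 4, 5}  B4 = {1, 3, 4, 5}  B5 = {3, 4, 5, 7}  B6 = {0, 3, 4, 5}
Tree: B1–B2, B2–B3, B3–B4, B3–B5, B3–B6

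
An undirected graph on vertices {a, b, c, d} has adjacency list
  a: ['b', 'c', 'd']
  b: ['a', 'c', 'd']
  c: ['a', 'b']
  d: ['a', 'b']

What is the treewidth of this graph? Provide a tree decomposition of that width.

Treewidth 2.
One optimal decomposition is:
Bags: B1 = {a, b, c}  B2 = {a, b, d}
Tree: B1–B2

Each bag holds 3 vertices, so the decomposition has width 2, which upper-bounds the treewidth. Conversely, {a, b, d} is a clique of size 3, and the vertices of any clique must share a bag in every tree decomposition; so some bag has ≥ 3 vertices and tw(G) ≥ 2. Therefore the treewidth is 2.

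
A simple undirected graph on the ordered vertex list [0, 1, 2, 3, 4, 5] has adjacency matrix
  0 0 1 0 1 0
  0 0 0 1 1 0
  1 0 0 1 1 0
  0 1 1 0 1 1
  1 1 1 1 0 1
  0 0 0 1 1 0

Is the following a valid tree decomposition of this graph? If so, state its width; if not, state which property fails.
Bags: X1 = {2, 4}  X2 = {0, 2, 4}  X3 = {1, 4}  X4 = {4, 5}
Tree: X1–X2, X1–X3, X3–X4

A tree decomposition must satisfy three properties: every vertex lies in some bag; for every edge, both endpoints lie together in some bag; and for every vertex, the bags containing it form a connected subtree. Here vertex 3 appears in no bag, so the decomposition is invalid.

No — vertex 3 appears in no bag.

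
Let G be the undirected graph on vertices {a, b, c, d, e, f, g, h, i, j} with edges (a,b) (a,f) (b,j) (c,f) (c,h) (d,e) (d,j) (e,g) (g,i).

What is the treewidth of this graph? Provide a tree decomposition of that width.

Each bag holds 2 vertices, so the decomposition has width 1, which upper-bounds the treewidth. Since G has at least one edge (e.g. i–g), it is not an edgeless graph, so tw(G) ≥ 1. Hence tw(G) = 1 exactly.

Treewidth 1.
One optimal decomposition is:
Bags: B1 = {g, i}  B2 = {e, g}  B3 = {d, e}  B4 = {d, j}  B5 = {b, j}  B6 = {a, b}  B7 = {a, f}  B8 = {c, f}  B9 = {c, h}
Tree: B1–B2, B2–B3, B3–B4, B4–B5, B5–B6, B6–B7, B7–B8, B8–B9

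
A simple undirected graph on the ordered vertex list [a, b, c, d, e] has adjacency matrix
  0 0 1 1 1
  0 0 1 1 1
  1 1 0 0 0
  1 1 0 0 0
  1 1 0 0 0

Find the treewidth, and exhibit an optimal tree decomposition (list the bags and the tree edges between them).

Every bag has size at most 3, so the width is 3 − 1 = 2 and tw(G) ≤ 2. The edges b–e–a–c–b form a cycle, so G is not a tree and its treewidth is at least 2. Hence tw(G) = 2 exactly.

Treewidth 2.
One such decomposition:
Bags: B1 = {a, b, e}  B2 = {a, b, c}  B3 = {a, b, d}
Tree: B1–B2, B2–B3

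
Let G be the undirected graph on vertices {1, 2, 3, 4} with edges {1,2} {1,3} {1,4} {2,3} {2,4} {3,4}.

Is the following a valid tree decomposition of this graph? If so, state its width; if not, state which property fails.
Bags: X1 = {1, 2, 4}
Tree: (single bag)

A tree decomposition must satisfy three properties: every vertex lies in some bag; for every edge, both endpoints lie together in some bag; and for every vertex, the bags containing it form a connected subtree. Here vertex 3 appears in no bag, so the decomposition is invalid.

No — vertex 3 appears in no bag.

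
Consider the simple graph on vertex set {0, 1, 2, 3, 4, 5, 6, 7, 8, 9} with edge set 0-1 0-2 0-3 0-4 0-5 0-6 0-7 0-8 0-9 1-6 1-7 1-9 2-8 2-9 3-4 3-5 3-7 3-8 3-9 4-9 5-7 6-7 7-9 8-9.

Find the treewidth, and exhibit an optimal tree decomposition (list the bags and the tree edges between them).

Each bag holds 4 vertices, so the decomposition has width 3, which upper-bounds the treewidth. For the lower bound, the 4 vertices {0, 1, 7, 9} are pairwise adjacent, and any tree decomposition puts a clique entirely inside one bag — forcing width ≥ 3. Combining the bounds, tw(G) = 3.

Treewidth 3.
One such decomposition:
Bags: B1 = {0, 3, 7, 9}  B2 = {0, 3, 8, 9}  B3 = {0, 3, 5, 7}  B4 = {0, 1, 7, 9}  B5 = {0, 3, 4, 9}  B6 = {0, 1, 6, 7}  B7 = {0, 2, 8, 9}
Tree: B1–B2, B1–B3, B1–B4, B1–B5, B4–B6, B2–B7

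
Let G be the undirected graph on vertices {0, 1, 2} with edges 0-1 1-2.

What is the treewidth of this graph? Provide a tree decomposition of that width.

Treewidth 1.
Bags: B1 = {0, 1}  B2 = {1, 2}
Tree: B1–B2

Each bag holds 2 vertices, so the decomposition has width 1, which upper-bounds the treewidth. G has an edge, so its treewidth is at least 1. Combining the bounds, tw(G) = 1.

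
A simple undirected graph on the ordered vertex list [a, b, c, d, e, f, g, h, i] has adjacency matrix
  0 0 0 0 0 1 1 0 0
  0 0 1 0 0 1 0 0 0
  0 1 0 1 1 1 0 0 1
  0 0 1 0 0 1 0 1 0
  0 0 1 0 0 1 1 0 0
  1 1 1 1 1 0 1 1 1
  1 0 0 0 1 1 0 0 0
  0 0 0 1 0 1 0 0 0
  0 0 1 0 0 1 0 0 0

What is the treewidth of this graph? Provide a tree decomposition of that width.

Every bag has size at most 3, so the width is 3 − 1 = 2 and tw(G) ≤ 2. For the lower bound, the 3 vertices {e, f, g} are pairwise adjacent, and any tree decomposition puts a clique entirely inside one bag — forcing width ≥ 2. The upper and lower bounds meet at 2, so that is the treewidth.

Treewidth 2.
One such decomposition:
Bags: B1 = {e, f, g}  B2 = {c, e, f}  B3 = {a, f, g}  B4 = {c, f, i}  B5 = {c, d, f}  B6 = {d, f, h}  B7 = {b, c, f}
Tree: B1–B2, B1–B3, B2–B4, B4–B5, B5–B6, B2–B7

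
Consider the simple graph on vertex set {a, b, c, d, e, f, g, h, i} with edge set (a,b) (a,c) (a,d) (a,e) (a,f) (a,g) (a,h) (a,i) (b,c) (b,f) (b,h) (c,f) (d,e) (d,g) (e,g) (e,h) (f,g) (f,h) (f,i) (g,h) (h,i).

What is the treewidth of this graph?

A width-3 tree decomposition is:
Bags: B1 = {a, b, f, h}  B2 = {a, f, h, i}  B3 = {a, f, g, h}  B4 = {a, e, g, h}  B5 = {a, b, c, f}  B6 = {a, d, e, g}
Tree: B1–B2, B1–B3, B3–B4, B1–B5, B4–B6
Each bag holds 4 vertices, so the decomposition has width 3, which upper-bounds the treewidth. On the other hand G contains the 4-clique {a, d, e, g}. A clique must lie in a single bag of any decomposition, so no decomposition can have width below 3. Combining the bounds, tw(G) = 3.

3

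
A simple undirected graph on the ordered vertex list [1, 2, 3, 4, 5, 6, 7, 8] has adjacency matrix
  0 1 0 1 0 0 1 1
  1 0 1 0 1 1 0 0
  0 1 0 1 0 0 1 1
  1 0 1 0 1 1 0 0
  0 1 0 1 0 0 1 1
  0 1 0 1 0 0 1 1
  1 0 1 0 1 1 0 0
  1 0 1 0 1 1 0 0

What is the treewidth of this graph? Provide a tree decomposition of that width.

Every bag has size at most 5, so the width is 5 − 1 = 4 and tw(G) ≤ 4. For the lower bound: the 5 vertex sets {2,3}, {6,8}, {5,7}, {1}, {4} are disjoint, each induces a connected subgraph, and every pair is joined by at least one edge of G. Contracting each set to a single vertex therefore yields K_{5} as a minor, and since treewidth is minor-monotone, tw(G) ≥ tw(K_{5}) = 4. Therefore the treewidth is 4.

Treewidth 4.
One such decomposition:
Bags: B1 = {1, 2, 3, 5, 6}  B2 = {1, 3, 5, 6, 8}  B3 = {1, 3, 5, 6, 7}  B4 = {1, 3, 4, 5, 6}
Tree: B1–B2, B2–B3, B3–B4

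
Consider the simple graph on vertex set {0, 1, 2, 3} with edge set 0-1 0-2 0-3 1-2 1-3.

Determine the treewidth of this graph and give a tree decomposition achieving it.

Treewidth 2.
One such decomposition:
Bags: B1 = {0, 1, 3}  B2 = {0, 1, 2}
Tree: B1–B2

The largest bag has 3 vertices, giving width 2; this decomposition certifies tw(G) ≤ 2. Conversely, {0, 1, 2} is a clique of size 3, and the vertices of any clique must share a bag in every tree decomposition; so some bag has ≥ 3 vertices and tw(G) ≥ 2. Therefore the treewidth is 2.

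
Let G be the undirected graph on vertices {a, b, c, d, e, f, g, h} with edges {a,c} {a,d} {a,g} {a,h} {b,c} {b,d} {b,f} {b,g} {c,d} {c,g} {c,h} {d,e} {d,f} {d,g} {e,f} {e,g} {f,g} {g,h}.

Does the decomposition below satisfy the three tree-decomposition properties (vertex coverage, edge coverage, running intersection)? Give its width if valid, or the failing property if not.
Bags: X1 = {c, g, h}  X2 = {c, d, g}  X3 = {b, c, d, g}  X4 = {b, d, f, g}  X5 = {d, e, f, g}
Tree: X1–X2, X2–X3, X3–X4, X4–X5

No — vertex a appears in no bag.

A tree decomposition must satisfy three properties: every vertex lies in some bag; for every edge, both endpoints lie together in some bag; and for every vertex, the bags containing it form a connected subtree. Here vertex a appears in no bag, so the decomposition is invalid.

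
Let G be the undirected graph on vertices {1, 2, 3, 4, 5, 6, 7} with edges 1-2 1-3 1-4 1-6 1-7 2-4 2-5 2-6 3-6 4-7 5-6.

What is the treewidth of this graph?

A width-2 tree decomposition is:
Bags: B1 = {1, 2, 6}  B2 = {2, 5, 6}  B3 = {1, 3, 6}  B4 = {1, 2, 4}  B5 = {1, 4, 7}
Tree: B1–B2, B1–B3, B1–B4, B4–B5
The largest bag has 3 vertices, giving width 2; this decomposition certifies tw(G) ≤ 2. On the other hand G contains the 3-clique {1, 2, 4}. A clique must lie in a single bag of any decomposition, so no decomposition can have width below 2. Therefore the treewidth is 2.

2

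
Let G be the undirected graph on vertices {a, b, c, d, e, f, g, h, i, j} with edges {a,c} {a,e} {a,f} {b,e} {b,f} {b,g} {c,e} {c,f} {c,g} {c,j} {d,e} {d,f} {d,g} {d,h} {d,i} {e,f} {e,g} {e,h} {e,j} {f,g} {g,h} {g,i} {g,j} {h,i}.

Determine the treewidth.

A width-3 tree decomposition is:
Bags: B1 = {d, e, g, h}  B2 = {d, e, f, g}  B3 = {c, e, f, g}  B4 = {a, c, e, f}  B5 = {d, g, h, i}  B6 = {c, e, g, j}  B7 = {b, e, f, g}
Tree: B1–B2, B2–B3, B3–B4, B1–B5, B3–B6, B3–B7
Every bag has size at most 4, so the width is 4 − 1 = 3 and tw(G) ≤ 3. Conversely, {c, e, g, j} is a clique of size 4, and the vertices of any clique must share a bag in every tree decomposition; so some bag has ≥ 4 vertices and tw(G) ≥ 3. Therefore the treewidth is 3.

3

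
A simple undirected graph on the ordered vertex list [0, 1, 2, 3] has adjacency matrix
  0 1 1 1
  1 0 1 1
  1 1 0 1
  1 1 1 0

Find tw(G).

A width-3 tree decomposition is:
Bags: B1 = {0, 1, 2, 3}
Tree: (single bag)
With just one bag of size 4, the width is 4 − 1 = 3, so tw(G) ≤ 3. Conversely, {0, 1, 2, 3} is a clique of size 4, and the vertices of any clique must share a bag in every tree decomposition; so some bag has ≥ 4 vertices and tw(G) ≥ 3. Hence tw(G) = 3 exactly.

3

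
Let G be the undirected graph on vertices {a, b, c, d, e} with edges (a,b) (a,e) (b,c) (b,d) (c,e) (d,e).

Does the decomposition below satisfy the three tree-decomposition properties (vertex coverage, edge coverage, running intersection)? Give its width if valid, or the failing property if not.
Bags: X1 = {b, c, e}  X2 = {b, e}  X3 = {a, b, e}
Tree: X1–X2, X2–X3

A tree decomposition must satisfy three properties: every vertex lies in some bag; for every edge, both endpoints lie together in some bag; and for every vertex, the bags containing it form a connected subtree. Here vertex d appears in no bag, so the decomposition is invalid.

No — vertex d appears in no bag.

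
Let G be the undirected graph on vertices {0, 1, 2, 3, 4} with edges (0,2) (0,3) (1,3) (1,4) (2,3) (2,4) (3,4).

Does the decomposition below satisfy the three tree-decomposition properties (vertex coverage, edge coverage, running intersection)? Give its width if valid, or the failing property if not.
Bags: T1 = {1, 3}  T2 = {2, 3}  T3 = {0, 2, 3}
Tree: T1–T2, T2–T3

A tree decomposition must satisfy three properties: every vertex lies in some bag; for every edge, both endpoints lie together in some bag; and for every vertex, the bags containing it form a connected subtree. Here vertex 4 appears in no bag, so the decomposition is invalid.

No — vertex 4 appears in no bag.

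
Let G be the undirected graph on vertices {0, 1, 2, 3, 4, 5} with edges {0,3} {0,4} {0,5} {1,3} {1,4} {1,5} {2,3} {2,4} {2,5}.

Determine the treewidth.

A width-3 tree decomposition is:
Bags: B1 = {0, 1, 2, 3}  B2 = {0, 1, 2, 5}  B3 = {0, 1, 2, 4}
Tree: B1–B2, B2–B3
The largest bag has 4 vertices, giving width 3; this decomposition certifies tw(G) ≤ 3. For the lower bound: the 4 vertex sets {0,3}, {1,5}, {2}, {4} are disjoint, each induces a connected subgraph, and every pair is joined by at least one edge of G. Contracting each set to a single vertex therefore yields K_{4} as a minor, and since treewidth is minor-monotone, tw(G) ≥ tw(K_{4}) = 3. Hence tw(G) = 3 exactly.

3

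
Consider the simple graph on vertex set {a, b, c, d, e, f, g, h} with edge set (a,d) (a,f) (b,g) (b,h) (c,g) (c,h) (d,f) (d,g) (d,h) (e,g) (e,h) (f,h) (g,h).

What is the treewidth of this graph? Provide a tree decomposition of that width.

Treewidth 2.
One optimal decomposition is:
Bags: B1 = {d, g, h}  B2 = {e, g, h}  B3 = {d, f, h}  B4 = {b, g, h}  B5 = {a, d, f}  B6 = {c, g, h}
Tree: B1–B2, B1–B3, B2–B4, B3–B5, B2–B6

The largest bag has 3 vertices, giving width 2; this decomposition certifies tw(G) ≤ 2. Conversely, {d, g, h} is a clique of size 3, and the vertices of any clique must share a bag in every tree decomposition; so some bag has ≥ 3 vertices and tw(G) ≥ 2. The upper and lower bounds meet at 2, so that is the treewidth.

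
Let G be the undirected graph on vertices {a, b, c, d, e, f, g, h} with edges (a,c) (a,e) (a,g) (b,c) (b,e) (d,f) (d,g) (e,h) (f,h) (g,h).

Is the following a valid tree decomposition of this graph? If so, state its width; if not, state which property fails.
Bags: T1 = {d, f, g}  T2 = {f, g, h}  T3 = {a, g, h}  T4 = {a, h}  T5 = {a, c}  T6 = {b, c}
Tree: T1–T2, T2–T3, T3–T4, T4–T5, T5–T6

No — vertex e appears in no bag.

A tree decomposition must satisfy three properties: every vertex lies in some bag; for every edge, both endpoints lie together in some bag; and for every vertex, the bags containing it form a connected subtree. Here vertex e appears in no bag, so the decomposition is invalid.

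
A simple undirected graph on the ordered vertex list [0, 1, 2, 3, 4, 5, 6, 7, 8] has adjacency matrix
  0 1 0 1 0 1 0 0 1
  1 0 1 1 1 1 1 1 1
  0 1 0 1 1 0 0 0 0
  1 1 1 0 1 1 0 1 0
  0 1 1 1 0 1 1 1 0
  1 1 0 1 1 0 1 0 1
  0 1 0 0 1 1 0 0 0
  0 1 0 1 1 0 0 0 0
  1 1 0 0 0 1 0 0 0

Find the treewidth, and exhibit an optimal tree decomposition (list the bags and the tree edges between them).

Treewidth 3.
One such decomposition:
Bags: B1 = {0, 1, 3, 5}  B2 = {1, 3, 4, 5}  B3 = {0, 1, 5, 8}  B4 = {1, 3, 4, 7}  B5 = {1, 4, 5, 6}  B6 = {1, 2, 3, 4}
Tree: B1–B2, B1–B3, B2–B4, B2–B5, B4–B6

Each bag holds 4 vertices, so the decomposition has width 3, which upper-bounds the treewidth. For the lower bound, the 4 vertices {0, 1, 5, 8} are pairwise adjacent, and any tree decomposition puts a clique entirely inside one bag — forcing width ≥ 3. Therefore the treewidth is 3.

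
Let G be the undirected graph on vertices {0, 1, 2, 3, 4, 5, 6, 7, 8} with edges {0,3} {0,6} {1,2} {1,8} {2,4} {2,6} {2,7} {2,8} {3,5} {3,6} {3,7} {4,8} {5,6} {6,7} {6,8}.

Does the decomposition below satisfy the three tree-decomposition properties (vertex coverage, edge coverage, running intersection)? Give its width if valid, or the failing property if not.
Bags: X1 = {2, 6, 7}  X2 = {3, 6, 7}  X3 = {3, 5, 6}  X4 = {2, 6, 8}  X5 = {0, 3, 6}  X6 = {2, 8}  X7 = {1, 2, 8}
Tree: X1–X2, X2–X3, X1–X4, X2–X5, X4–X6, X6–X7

A tree decomposition must satisfy three properties: every vertex lies in some bag; for every edge, both endpoints lie together in some bag; and for every vertex, the bags containing it form a connected subtree. Here vertex 4 appears in no bag, so the decomposition is invalid.

No — vertex 4 appears in no bag.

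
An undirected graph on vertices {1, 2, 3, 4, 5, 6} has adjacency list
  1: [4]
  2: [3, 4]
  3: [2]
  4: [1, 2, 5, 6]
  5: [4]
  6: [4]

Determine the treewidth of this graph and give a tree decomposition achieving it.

Every bag has size at most 2, so the width is 2 − 1 = 1 and tw(G) ≤ 1. G has an edge, so its treewidth is at least 1. Hence tw(G) = 1 exactly.

Treewidth 1.
Bags: B1 = {2, 4}  B2 = {1, 4}  B3 = {4, 5}  B4 = {2, 3}  B5 = {4, 6}
Tree: B1–B2, B1–B3, B1–B4, B2–B5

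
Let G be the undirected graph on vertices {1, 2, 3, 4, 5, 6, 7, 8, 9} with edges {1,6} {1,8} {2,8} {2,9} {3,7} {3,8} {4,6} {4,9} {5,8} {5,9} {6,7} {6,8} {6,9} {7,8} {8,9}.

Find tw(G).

A width-2 tree decomposition is:
Bags: B1 = {6, 8, 9}  B2 = {5, 8, 9}  B3 = {6, 7, 8}  B4 = {3, 7, 8}  B5 = {1, 6, 8}  B6 = {2, 8, 9}  B7 = {4, 6, 9}
Tree: B1–B2, B1–B3, B3–B4, B3–B5, B1–B6, B1–B7
Each bag holds 3 vertices, so the decomposition has width 2, which upper-bounds the treewidth. On the other hand G contains the 3-clique {2, 8, 9}. A clique must lie in a single bag of any decomposition, so no decomposition can have width below 2. Hence tw(G) = 2 exactly.

2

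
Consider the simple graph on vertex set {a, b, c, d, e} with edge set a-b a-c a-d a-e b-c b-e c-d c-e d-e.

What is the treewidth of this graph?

A width-3 tree decomposition is:
Bags: B1 = {a, c, d, e}  B2 = {a, b, c, e}
Tree: B1–B2
Each bag holds 4 vertices, so the decomposition has width 3, which upper-bounds the treewidth. For the lower bound, the 4 vertices {a, c, d, e} are pairwise adjacent, and any tree decomposition puts a clique entirely inside one bag — forcing width ≥ 3. Hence tw(G) = 3 exactly.

3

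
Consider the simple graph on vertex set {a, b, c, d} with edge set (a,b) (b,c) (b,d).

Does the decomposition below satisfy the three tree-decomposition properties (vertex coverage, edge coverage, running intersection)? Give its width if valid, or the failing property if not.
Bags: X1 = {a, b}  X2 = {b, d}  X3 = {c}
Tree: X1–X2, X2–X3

No — edge (b,c) lies in no bag.

A tree decomposition must satisfy three properties: every vertex lies in some bag; for every edge, both endpoints lie together in some bag; and for every vertex, the bags containing it form a connected subtree. Here edge (b,c) lies in no bag, so the decomposition is invalid.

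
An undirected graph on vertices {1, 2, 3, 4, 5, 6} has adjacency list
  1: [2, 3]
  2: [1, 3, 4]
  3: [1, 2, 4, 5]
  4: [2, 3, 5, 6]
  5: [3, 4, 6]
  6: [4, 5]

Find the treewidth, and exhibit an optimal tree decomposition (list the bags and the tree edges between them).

Treewidth 2.
One optimal decomposition is:
Bags: B1 = {2, 3, 4}  B2 = {3, 4, 5}  B3 = {4, 5, 6}  B4 = {1, 2, 3}
Tree: B1–B2, B2–B3, B1–B4

The largest bag has 3 vertices, giving width 2; this decomposition certifies tw(G) ≤ 2. On the other hand G contains the 3-clique {1, 2, 3}. A clique must lie in a single bag of any decomposition, so no decomposition can have width below 2. The upper and lower bounds meet at 2, so that is the treewidth.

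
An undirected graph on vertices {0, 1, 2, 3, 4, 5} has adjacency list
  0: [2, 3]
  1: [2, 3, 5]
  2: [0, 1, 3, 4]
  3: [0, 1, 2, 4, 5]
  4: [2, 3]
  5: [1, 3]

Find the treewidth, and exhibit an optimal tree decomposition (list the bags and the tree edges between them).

Treewidth 2.
One such decomposition:
Bags: B1 = {1, 2, 3}  B2 = {0, 2, 3}  B3 = {2, 3, 4}  B4 = {1, 3, 5}
Tree: B1–B2, B1–B3, B1–B4

Each bag holds 3 vertices, so the decomposition has width 2, which upper-bounds the treewidth. For the lower bound, the 3 vertices {0, 2, 3} are pairwise adjacent, and any tree decomposition puts a clique entirely inside one bag — forcing width ≥ 2. The upper and lower bounds meet at 2, so that is the treewidth.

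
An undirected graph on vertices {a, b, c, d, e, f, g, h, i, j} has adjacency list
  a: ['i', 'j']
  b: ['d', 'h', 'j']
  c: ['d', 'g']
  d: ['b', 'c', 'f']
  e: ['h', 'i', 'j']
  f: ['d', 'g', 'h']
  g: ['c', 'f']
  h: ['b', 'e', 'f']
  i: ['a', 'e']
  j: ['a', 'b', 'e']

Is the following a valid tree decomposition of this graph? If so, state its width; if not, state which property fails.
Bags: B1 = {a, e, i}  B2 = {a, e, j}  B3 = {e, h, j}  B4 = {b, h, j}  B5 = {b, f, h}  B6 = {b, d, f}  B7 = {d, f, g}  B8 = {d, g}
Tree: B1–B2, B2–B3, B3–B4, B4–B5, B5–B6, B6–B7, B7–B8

No — vertex c appears in no bag.

A tree decomposition must satisfy three properties: every vertex lies in some bag; for every edge, both endpoints lie together in some bag; and for every vertex, the bags containing it form a connected subtree. Here vertex c appears in no bag, so the decomposition is invalid.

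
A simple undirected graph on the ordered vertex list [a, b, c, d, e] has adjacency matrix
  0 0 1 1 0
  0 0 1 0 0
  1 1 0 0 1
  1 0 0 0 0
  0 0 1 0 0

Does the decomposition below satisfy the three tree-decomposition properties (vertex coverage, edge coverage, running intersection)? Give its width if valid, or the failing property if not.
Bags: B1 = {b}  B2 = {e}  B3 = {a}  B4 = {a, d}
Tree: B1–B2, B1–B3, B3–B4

A tree decomposition must satisfy three properties: every vertex lies in some bag; for every edge, both endpoints lie together in some bag; and for every vertex, the bags containing it form a connected subtree. Here vertex c appears in no bag, so the decomposition is invalid.

No — vertex c appears in no bag.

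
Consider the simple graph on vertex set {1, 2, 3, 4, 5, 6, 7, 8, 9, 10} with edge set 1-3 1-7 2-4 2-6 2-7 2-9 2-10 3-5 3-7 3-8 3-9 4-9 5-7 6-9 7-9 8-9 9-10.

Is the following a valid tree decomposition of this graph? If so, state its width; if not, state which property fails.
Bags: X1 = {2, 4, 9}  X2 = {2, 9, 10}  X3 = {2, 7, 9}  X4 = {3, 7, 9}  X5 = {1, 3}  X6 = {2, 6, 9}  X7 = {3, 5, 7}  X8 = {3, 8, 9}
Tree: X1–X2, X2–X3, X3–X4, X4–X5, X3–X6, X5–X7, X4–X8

A tree decomposition must satisfy three properties: every vertex lies in some bag; for every edge, both endpoints lie together in some bag; and for every vertex, the bags containing it form a connected subtree. Here edge (7,1) lies in no bag, so the decomposition is invalid.

No — edge (7,1) lies in no bag.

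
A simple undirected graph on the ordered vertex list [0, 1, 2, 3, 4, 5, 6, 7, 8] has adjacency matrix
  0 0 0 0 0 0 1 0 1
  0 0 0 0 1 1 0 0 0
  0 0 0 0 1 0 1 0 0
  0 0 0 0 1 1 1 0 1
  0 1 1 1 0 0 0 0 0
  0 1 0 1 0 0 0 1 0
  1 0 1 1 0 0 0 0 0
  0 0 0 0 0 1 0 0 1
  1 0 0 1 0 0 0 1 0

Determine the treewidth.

3

A width-3 tree decomposition is:
Bags: B1 = {1, 2, 4, 5}  B2 = {2, 3, 4, 5}  B3 = {2, 3, 5, 6}  B4 = {3, 5, 6, 7}  B5 = {3, 6, 7, 8}  B6 = {0, 6, 7, 8}
Tree: B1–B2, B2–B3, B3–B4, B4–B5, B5–B6
Each bag holds 4 vertices, so the decomposition has width 3, which upper-bounds the treewidth. For the lower bound: the 4 vertex sets {1,2,4}, {5}, {3}, {0,6,7,8} are disjoint, each induces a connected subgraph, and every pair is joined by at least one edge of G. Contracting each set to a single vertex therefore yields K_{4} as a minor, and since treewidth is minor-monotone, tw(G) ≥ tw(K_{4}) = 3. Hence tw(G) = 3 exactly.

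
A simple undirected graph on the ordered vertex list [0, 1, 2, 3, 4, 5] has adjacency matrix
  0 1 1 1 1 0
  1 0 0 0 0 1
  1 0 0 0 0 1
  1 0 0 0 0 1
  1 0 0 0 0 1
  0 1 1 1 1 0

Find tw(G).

A width-2 tree decomposition is:
Bags: B1 = {0, 3, 5}  B2 = {0, 2, 5}  B3 = {0, 1, 5}  B4 = {0, 4, 5}
Tree: B1–B2, B2–B3, B3–B4
The largest bag has 3 vertices, giving width 2; this decomposition certifies tw(G) ≤ 2. The edges 5–3–0–2–5 form a cycle, so G is not a tree and its treewidth is at least 2. Therefore the treewidth is 2.

2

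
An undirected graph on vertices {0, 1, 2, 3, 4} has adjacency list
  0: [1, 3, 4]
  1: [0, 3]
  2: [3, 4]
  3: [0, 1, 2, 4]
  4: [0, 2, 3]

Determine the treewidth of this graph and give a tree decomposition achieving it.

Treewidth 2.
Bags: B1 = {0, 1, 3}  B2 = {0, 3, 4}  B3 = {2, 3, 4}
Tree: B1–B2, B2–B3

Every bag has size at most 3, so the width is 3 − 1 = 2 and tw(G) ≤ 2. For the lower bound, the 3 vertices {0, 1, 3} are pairwise adjacent, and any tree decomposition puts a clique entirely inside one bag — forcing width ≥ 2. Hence tw(G) = 2 exactly.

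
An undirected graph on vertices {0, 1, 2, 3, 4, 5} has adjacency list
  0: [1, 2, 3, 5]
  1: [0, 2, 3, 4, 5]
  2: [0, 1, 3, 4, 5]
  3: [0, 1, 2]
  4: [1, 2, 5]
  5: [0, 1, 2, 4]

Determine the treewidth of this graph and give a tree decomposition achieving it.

Treewidth 3.
One such decomposition:
Bags: B1 = {0, 1, 2, 5}  B2 = {1, 2, 4, 5}  B3 = {0, 1, 2, 3}
Tree: B1–B2, B1–B3

Every bag has size at most 4, so the width is 4 − 1 = 3 and tw(G) ≤ 3. For the lower bound, the 4 vertices {0, 1, 2, 3} are pairwise adjacent, and any tree decomposition puts a clique entirely inside one bag — forcing width ≥ 3. Combining the bounds, tw(G) = 3.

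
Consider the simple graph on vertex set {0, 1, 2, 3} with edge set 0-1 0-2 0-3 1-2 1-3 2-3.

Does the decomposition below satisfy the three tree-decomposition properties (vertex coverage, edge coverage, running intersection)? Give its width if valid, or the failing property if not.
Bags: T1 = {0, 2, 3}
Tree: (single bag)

A tree decomposition must satisfy three properties: every vertex lies in some bag; for every edge, both endpoints lie together in some bag; and for every vertex, the bags containing it form a connected subtree. Here vertex 1 appears in no bag, so the decomposition is invalid.

No — vertex 1 appears in no bag.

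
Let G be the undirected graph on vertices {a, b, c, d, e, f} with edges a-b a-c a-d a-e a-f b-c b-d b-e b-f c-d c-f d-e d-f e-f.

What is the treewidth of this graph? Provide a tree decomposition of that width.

Treewidth 4.
Bags: B1 = {a, b, c, d, f}  B2 = {a, b, d, e, f}
Tree: B1–B2

The largest bag has 5 vertices, giving width 4; this decomposition certifies tw(G) ≤ 4. For the lower bound, the 5 vertices {a, b, d, e, f} are pairwise adjacent, and any tree decomposition puts a clique entirely inside one bag — forcing width ≥ 4. Hence tw(G) = 4 exactly.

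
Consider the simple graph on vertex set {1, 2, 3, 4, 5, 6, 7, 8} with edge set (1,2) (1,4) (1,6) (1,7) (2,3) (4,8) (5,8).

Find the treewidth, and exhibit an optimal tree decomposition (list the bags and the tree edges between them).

The largest bag has 2 vertices, giving width 1; this decomposition certifies tw(G) ≤ 1. Any graph with an edge has treewidth ≥ 1, and G has the edge 1–7. The upper and lower bounds meet at 1, so that is the treewidth.

Treewidth 1.
Bags: B1 = {1, 7}  B2 = {1, 4}  B3 = {1, 6}  B4 = {4, 8}  B5 = {5, 8}  B6 = {1, 2}  B7 = {2, 3}
Tree: B1–B2, B1–B3, B2–B4, B4–B5, B2–B6, B6–B7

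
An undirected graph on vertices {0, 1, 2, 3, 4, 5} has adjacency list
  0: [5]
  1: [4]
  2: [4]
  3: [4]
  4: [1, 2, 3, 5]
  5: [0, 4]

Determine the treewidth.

1

A width-1 tree decomposition is:
Bags: B1 = {4, 5}  B2 = {1, 4}  B3 = {0, 5}  B4 = {2, 4}  B5 = {3, 4}
Tree: B1–B2, B1–B3, B1–B4, B4–B5
Each bag holds 2 vertices, so the decomposition has width 1, which upper-bounds the treewidth. G has an edge, so its treewidth is at least 1. Hence tw(G) = 1 exactly.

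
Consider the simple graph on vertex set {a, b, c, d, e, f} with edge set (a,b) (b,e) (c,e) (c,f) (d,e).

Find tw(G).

A width-1 tree decomposition is:
Bags: B1 = {b, e}  B2 = {c, e}  B3 = {d, e}  B4 = {a, b}  B5 = {c, f}
Tree: B1–B2, B1–B3, B1–B4, B2–B5
Each bag holds 2 vertices, so the decomposition has width 1, which upper-bounds the treewidth. G has an edge, so its treewidth is at least 1. Hence tw(G) = 1 exactly.

1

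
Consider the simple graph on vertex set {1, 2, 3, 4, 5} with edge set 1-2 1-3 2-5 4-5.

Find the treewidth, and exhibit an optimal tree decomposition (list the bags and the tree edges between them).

Treewidth 1.
One such decomposition:
Bags: B1 = {1, 3}  B2 = {1, 2}  B3 = {2, 5}  B4 = {4, 5}
Tree: B1–B2, B2–B3, B3–B4

Every bag has size at most 2, so the width is 2 − 1 = 1 and tw(G) ≤ 1. Since G has at least one edge (e.g. 3–1), it is not an edgeless graph, so tw(G) ≥ 1. Therefore the treewidth is 1.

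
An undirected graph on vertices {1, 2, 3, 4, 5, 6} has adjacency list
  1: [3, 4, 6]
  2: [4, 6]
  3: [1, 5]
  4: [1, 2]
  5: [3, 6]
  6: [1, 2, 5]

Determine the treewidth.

A width-2 tree decomposition is:
Bags: B1 = {3, 5, 6}  B2 = {1, 3, 6}  B3 = {1, 2, 6}  B4 = {1, 2, 4}
Tree: B1–B2, B2–B3, B3–B4
The largest bag has 3 vertices, giving width 2; this decomposition certifies tw(G) ≤ 2. For the lower bound, G contains the cycle 5–3–1–6–5, so G is not a forest; only forests have treewidth ≤ 1, hence tw(G) ≥ 2. Hence tw(G) = 2 exactly.

2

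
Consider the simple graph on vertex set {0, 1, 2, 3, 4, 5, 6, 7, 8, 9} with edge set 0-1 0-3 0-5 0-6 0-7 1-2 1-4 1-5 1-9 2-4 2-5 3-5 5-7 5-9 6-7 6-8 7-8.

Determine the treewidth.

2

A width-2 tree decomposition is:
Bags: B1 = {1, 5, 9}  B2 = {0, 1, 5}  B3 = {0, 5, 7}  B4 = {0, 6, 7}  B5 = {0, 3, 5}  B6 = {1, 2, 5}  B7 = {6, 7, 8}  B8 = {1, 2, 4}
Tree: B1–B2, B2–B3, B3–B4, B2–B5, B1–B6, B4–B7, B6–B8
The largest bag has 3 vertices, giving width 2; this decomposition certifies tw(G) ≤ 2. Conversely, {6, 7, 8} is a clique of size 3, and the vertices of any clique must share a bag in every tree decomposition; so some bag has ≥ 3 vertices and tw(G) ≥ 2. Combining the bounds, tw(G) = 2.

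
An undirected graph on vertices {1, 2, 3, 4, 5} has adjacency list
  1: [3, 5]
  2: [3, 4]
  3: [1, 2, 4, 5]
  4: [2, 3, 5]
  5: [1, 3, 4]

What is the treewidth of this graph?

2

A width-2 tree decomposition is:
Bags: B1 = {3, 4, 5}  B2 = {1, 3, 5}  B3 = {2, 3, 4}
Tree: B1–B2, B1–B3
Each bag holds 3 vertices, so the decomposition has width 2, which upper-bounds the treewidth. For the lower bound, the 3 vertices {1, 3, 5} are pairwise adjacent, and any tree decomposition puts a clique entirely inside one bag — forcing width ≥ 2. Combining the bounds, tw(G) = 2.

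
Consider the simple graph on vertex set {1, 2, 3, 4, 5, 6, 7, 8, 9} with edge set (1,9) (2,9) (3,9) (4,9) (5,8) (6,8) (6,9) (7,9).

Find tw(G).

1

A width-1 tree decomposition is:
Bags: B1 = {2, 9}  B2 = {1, 9}  B3 = {6, 9}  B4 = {6, 8}  B5 = {5, 8}  B6 = {7, 9}  B7 = {4, 9}  B8 = {3, 9}
Tree: B1–B2, B1–B3, B3–B4, B4–B5, B3–B6, B2–B7, B6–B8
Every bag has size at most 2, so the width is 2 − 1 = 1 and tw(G) ≤ 1. Since G has at least one edge (e.g. 9–2), it is not an edgeless graph, so tw(G) ≥ 1. Therefore the treewidth is 1.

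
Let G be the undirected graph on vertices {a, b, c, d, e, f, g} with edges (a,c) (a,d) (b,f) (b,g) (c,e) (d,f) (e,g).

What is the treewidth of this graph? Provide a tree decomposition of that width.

Treewidth 2.
One optimal decomposition is:
Bags: B1 = {b, f, g}  B2 = {e, f, g}  B3 = {c, e, f}  B4 = {a, c, f}  B5 = {a, d, f}
Tree: B1–B2, B2–B3, B3–B4, B4–B5

Every bag has size at most 3, so the width is 3 − 1 = 2 and tw(G) ≤ 2. Since f–b–g–e–c–a–d–f is a cycle in G, G is not acyclic. Forests are exactly the graphs of treewidth ≤ 1, so tw(G) ≥ 2. Therefore the treewidth is 2.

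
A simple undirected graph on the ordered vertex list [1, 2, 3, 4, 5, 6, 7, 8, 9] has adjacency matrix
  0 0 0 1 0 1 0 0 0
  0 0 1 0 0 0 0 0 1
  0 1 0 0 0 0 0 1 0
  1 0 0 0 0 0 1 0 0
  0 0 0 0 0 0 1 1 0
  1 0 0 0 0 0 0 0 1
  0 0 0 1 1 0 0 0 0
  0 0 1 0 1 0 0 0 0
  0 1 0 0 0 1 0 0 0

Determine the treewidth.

A width-2 tree decomposition is:
Bags: B1 = {5, 7, 8}  B2 = {3, 7, 8}  B3 = {2, 3, 7}  B4 = {2, 7, 9}  B5 = {6, 7, 9}  B6 = {1, 6, 7}  B7 = {1, 4, 7}
Tree: B1–B2, B2–B3, B3–B4, B4–B5, B5–B6, B6–B7
Each bag holds 3 vertices, so the decomposition has width 2, which upper-bounds the treewidth. For the lower bound, G contains the cycle 7–5–8–3–2–9–6–1–4–7, so G is not a forest; only forests have treewidth ≤ 1, hence tw(G) ≥ 2. Therefore the treewidth is 2.

2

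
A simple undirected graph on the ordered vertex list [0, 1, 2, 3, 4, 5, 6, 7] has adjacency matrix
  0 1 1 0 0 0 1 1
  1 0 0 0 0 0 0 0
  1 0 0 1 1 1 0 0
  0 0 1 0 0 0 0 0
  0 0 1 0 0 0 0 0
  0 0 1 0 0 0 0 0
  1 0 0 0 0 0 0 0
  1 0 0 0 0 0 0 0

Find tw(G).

1

A width-1 tree decomposition is:
Bags: B1 = {0, 2}  B2 = {2, 5}  B3 = {0, 6}  B4 = {0, 7}  B5 = {2, 4}  B6 = {0, 1}  B7 = {2, 3}
Tree: B1–B2, B1–B3, B1–B4, B1–B5, B3–B6, B2–B7
Every bag has size at most 2, so the width is 2 − 1 = 1 and tw(G) ≤ 1. Since G has at least one edge (e.g. 2–0), it is not an edgeless graph, so tw(G) ≥ 1. Hence tw(G) = 1 exactly.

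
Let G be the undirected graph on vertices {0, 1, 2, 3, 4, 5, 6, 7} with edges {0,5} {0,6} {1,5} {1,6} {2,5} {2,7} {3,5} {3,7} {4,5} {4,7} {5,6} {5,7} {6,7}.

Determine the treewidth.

2

A width-2 tree decomposition is:
Bags: B1 = {2, 5, 7}  B2 = {5, 6, 7}  B3 = {1, 5, 6}  B4 = {3, 5, 7}  B5 = {4, 5, 7}  B6 = {0, 5, 6}
Tree: B1–B2, B2–B3, B2–B4, B1–B5, B3–B6
The largest bag has 3 vertices, giving width 2; this decomposition certifies tw(G) ≤ 2. On the other hand G contains the 3-clique {0, 5, 6}. A clique must lie in a single bag of any decomposition, so no decomposition can have width below 2. Hence tw(G) = 2 exactly.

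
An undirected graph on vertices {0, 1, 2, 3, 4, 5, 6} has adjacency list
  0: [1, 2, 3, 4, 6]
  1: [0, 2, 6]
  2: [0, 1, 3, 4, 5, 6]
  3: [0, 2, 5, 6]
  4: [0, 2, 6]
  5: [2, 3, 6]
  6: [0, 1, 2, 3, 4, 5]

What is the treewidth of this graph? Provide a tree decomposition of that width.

Treewidth 3.
One such decomposition:
Bags: B1 = {0, 2, 3, 6}  B2 = {0, 2, 4, 6}  B3 = {2, 3, 5, 6}  B4 = {0, 1, 2, 6}
Tree: B1–B2, B1–B3, B1–B4

Each bag holds 4 vertices, so the decomposition has width 3, which upper-bounds the treewidth. For the lower bound, the 4 vertices {0, 1, 2, 6} are pairwise adjacent, and any tree decomposition puts a clique entirely inside one bag — forcing width ≥ 3. Combining the bounds, tw(G) = 3.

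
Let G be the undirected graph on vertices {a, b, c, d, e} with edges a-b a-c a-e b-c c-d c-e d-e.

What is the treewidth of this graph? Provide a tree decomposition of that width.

Each bag holds 3 vertices, so the decomposition has width 2, which upper-bounds the treewidth. On the other hand G contains the 3-clique {c, d, e}. A clique must lie in a single bag of any decomposition, so no decomposition can have width below 2. Therefore the treewidth is 2.

Treewidth 2.
One such decomposition:
Bags: B1 = {a, c, e}  B2 = {c, d, e}  B3 = {a, b, c}
Tree: B1–B2, B1–B3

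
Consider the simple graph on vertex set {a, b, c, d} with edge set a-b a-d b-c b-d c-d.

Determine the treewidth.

A width-2 tree decomposition is:
Bags: B1 = {a, b, d}  B2 = {b, c, d}
Tree: B1–B2
The largest bag has 3 vertices, giving width 2; this decomposition certifies tw(G) ≤ 2. Conversely, {b, c, d} is a clique of size 3, and the vertices of any clique must share a bag in every tree decomposition; so some bag has ≥ 3 vertices and tw(G) ≥ 2. Combining the bounds, tw(G) = 2.

2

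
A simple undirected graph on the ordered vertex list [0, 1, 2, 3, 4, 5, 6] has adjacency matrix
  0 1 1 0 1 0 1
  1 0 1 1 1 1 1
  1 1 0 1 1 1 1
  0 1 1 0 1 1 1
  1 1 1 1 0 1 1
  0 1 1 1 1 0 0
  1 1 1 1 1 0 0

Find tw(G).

A width-4 tree decomposition is:
Bags: B1 = {1, 2, 3, 4, 5}  B2 = {1, 2, 3, 4, 6}  B3 = {0, 1, 2, 4, 6}
Tree: B1–B2, B2–B3
Every bag has size at most 5, so the width is 5 − 1 = 4 and tw(G) ≤ 4. For the lower bound, the 5 vertices {0, 1, 2, 4, 6} are pairwise adjacent, and any tree decomposition puts a clique entirely inside one bag — forcing width ≥ 4. The upper and lower bounds meet at 4, so that is the treewidth.

4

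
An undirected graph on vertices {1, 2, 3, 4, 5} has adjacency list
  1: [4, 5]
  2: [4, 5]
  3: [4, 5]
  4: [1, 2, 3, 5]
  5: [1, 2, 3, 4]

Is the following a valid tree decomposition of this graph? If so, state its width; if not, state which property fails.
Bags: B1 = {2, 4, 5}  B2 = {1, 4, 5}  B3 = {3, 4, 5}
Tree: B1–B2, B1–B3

Every vertex of G appears in some bag (union = {1, 2, 3, 4, 5}); every edge is covered by a bag; and for each vertex v the set of bags containing v is connected in the bag tree. The decomposition is therefore valid. The largest bag has 3 vertices, so the width is 2.

Yes; width 2.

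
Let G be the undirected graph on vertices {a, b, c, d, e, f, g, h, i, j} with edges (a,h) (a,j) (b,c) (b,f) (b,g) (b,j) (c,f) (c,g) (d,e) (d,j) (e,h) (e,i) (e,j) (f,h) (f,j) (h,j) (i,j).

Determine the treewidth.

A width-2 tree decomposition is:
Bags: B1 = {b, f, j}  B2 = {f, h, j}  B3 = {b, c, f}  B4 = {e, h, j}  B5 = {d, e, j}  B6 = {e, i, j}  B7 = {b, c, g}  B8 = {a, h, j}
Tree: B1–B2, B1–B3, B2–B4, B4–B5, B5–B6, B3–B7, B2–B8
Every bag has size at most 3, so the width is 3 − 1 = 2 and tw(G) ≤ 2. Conversely, {b, c, g} is a clique of size 3, and the vertices of any clique must share a bag in every tree decomposition; so some bag has ≥ 3 vertices and tw(G) ≥ 2. The upper and lower bounds meet at 2, so that is the treewidth.

2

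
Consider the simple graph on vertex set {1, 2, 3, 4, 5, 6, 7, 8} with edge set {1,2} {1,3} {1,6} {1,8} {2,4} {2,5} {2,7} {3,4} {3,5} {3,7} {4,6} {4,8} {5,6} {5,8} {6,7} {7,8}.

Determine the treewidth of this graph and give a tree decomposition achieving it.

The largest bag has 5 vertices, giving width 4; this decomposition certifies tw(G) ≤ 4. For the lower bound: the 5 vertex sets {1,6}, {3,7}, {2,4}, {5}, {8} are disjoint, each induces a connected subgraph, and every pair is joined by at least one edge of G. Contracting each set to a single vertex therefore yields K_{5} as a minor, and since treewidth is minor-monotone, tw(G) ≥ tw(K_{5}) = 4. Hence tw(G) = 4 exactly.

Treewidth 4.
One optimal decomposition is:
Bags: B1 = {1, 4, 5, 6, 7}  B2 = {1, 3, 4, 5, 7}  B3 = {1, 2, 4, 5, 7}  B4 = {1, 4, 5, 7, 8}
Tree: B1–B2, B2–B3, B3–B4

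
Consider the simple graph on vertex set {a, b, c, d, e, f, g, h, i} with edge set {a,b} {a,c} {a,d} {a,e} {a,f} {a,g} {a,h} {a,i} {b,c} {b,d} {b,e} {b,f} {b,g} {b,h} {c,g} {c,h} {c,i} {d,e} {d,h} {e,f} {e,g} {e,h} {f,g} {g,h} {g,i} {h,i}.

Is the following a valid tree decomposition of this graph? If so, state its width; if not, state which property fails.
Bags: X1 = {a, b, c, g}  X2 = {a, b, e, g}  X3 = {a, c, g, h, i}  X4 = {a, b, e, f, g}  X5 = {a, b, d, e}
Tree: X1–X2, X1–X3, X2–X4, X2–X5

A tree decomposition must satisfy three properties: every vertex lies in some bag; for every edge, both endpoints lie together in some bag; and for every vertex, the bags containing it form a connected subtree. Here edge (h,b) lies in no bag, so the decomposition is invalid.

No — edge (h,b) lies in no bag.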